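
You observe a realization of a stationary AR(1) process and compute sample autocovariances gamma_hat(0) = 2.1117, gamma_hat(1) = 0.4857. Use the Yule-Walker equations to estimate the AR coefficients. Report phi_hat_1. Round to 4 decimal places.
\hat\phi_{1} = 0.2300

The Yule-Walker equations for an AR(p) process read, in matrix form,
  Gamma_p phi = r_p,   with   (Gamma_p)_{ij} = gamma(|i - j|),
                       (r_p)_i = gamma(i),   i,j = 1..p.
Substitute the sample gammas (Toeplitz matrix and right-hand side of size 1):
  Gamma_p = [[2.1117]]
  r_p     = [0.4857]
With p = 1 this is the single equation gamma(0) phi_1 = gamma(1):
  phi_hat_1 = gamma(1) / gamma(0) = 0.4857 / 2.1117 = 0.2300.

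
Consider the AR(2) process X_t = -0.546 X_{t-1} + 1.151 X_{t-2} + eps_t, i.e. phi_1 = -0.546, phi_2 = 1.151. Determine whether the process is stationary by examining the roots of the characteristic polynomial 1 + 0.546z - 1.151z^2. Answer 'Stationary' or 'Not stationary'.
\text{Not stationary}

The AR(p) characteristic polynomial is P(z) = 1 + 0.546z - 1.151z^2.
Stationarity requires all roots to lie outside the unit circle, i.e. |z| > 1 for every root.
Set 1 + (0.546) z + (-1.151) z^2 = 0, i.e. a z^2 + b z + c = 0 with a = -1.151, b = 0.546, c = 1.
Discriminant D = b^2 - 4ac = (0.546)^2 - 4*(-1.151)*1 = 0.298116 - (-4.604) = 4.902116.
D >= 0, so the roots are real: z = (-b +/- sqrt(D)) / (2a) = (-0.546 +/- 2.214072) / (-2.302).
  z_1 = (-0.546 + 2.214072) / (-2.302) = -0.7246,   |z_1| = 0.7246.
  z_2 = (-0.546 - 2.214072) / (-2.302) = 1.199,   |z_2| = 1.199.
Moduli of all roots: 0.7246, 1.1990.
All moduli strictly greater than 1? No.
Verdict: Not stationary.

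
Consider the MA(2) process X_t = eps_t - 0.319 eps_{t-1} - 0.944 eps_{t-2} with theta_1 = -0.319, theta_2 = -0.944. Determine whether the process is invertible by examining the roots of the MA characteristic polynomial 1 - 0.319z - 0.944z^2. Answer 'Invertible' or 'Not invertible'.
\text{Not invertible}

The MA(q) characteristic polynomial is P(z) = 1 - 0.319z - 0.944z^2.
Invertibility requires all roots to lie outside the unit circle, i.e. |z| > 1 for every root.
Set 1 + (-0.319) z + (-0.944) z^2 = 0, i.e. a z^2 + b z + c = 0 with a = -0.944, b = -0.319, c = 1.
Discriminant D = b^2 - 4ac = (-0.319)^2 - 4*(-0.944)*1 = 0.101761 - (-3.776) = 3.877761.
D >= 0, so the roots are real: z = (-b +/- sqrt(D)) / (2a) = (0.319 +/- 1.969203) / (-1.888).
  z_1 = (0.319 + 1.969203) / (-1.888) = -1.212,   |z_1| = 1.212.
  z_2 = (0.319 - 1.969203) / (-1.888) = 0.874,   |z_2| = 0.874.
Moduli of all roots: 1.2120, 0.8740.
All moduli strictly greater than 1? No.
Verdict: Not invertible.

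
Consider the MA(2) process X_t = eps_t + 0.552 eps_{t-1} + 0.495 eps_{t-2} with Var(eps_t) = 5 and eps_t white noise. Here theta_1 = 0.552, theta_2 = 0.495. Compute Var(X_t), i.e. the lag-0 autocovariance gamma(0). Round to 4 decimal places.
\gamma(0) = 7.7486

For an MA(q) process X_t = eps_t + sum_i theta_i eps_{t-i} with
Var(eps_t) = sigma^2, the variance is
  gamma(0) = sigma^2 * (1 + sum_i theta_i^2).
  sum_i theta_i^2 = (0.552)^2 + (0.495)^2 = 0.304704 + 0.245025 = 0.549729.
  gamma(0) = 5 * (1 + 0.549729) = 5 * 1.549729 = 7.748645, which rounds to 7.7486.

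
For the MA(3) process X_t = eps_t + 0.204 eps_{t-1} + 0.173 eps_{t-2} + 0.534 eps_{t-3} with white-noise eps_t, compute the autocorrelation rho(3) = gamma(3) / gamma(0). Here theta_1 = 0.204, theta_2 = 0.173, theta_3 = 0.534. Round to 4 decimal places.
\rho(3) = 0.3936

For an MA(q) process with theta_0 = 1, the autocovariance is
  gamma(k) = sigma^2 * sum_{i=0..q-k} theta_i * theta_{i+k},
and rho(k) = gamma(k) / gamma(0). Sigma^2 cancels.
  numerator   = (1)*(0.534) = 0.534.
  denominator = (1)^2 + (0.204)^2 + (0.173)^2 + (0.534)^2 = 1.356701.
  rho(3) = 0.534 / 1.356701 = 0.3936.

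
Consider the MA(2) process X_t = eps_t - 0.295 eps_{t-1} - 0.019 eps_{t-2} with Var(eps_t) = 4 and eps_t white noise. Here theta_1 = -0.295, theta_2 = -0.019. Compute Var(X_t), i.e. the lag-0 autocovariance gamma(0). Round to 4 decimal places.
\gamma(0) = 4.3495

For an MA(q) process X_t = eps_t + sum_i theta_i eps_{t-i} with
Var(eps_t) = sigma^2, the variance is
  gamma(0) = sigma^2 * (1 + sum_i theta_i^2).
  sum_i theta_i^2 = (-0.295)^2 + (-0.019)^2 = 0.087025 + 0.000361 = 0.087386.
  gamma(0) = 4 * (1 + 0.087386) = 4 * 1.087386 = 4.349544, which rounds to 4.3495.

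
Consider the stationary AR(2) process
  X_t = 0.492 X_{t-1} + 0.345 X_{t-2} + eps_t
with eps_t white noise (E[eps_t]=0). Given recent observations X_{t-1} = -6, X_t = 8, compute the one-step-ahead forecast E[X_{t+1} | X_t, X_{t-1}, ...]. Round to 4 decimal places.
E[X_{t+1} \mid \mathcal F_t] = 1.8660

For an AR(p) model X_t = c + sum_i phi_i X_{t-i} + eps_t, the
one-step-ahead conditional mean is
  E[X_{t+1} | X_t, ...] = c + sum_i phi_i X_{t+1-i}.
Substitute known values:
  E[X_{t+1} | ...] = (0.492) * (8) + (0.345) * (-6)
                   = 1.8660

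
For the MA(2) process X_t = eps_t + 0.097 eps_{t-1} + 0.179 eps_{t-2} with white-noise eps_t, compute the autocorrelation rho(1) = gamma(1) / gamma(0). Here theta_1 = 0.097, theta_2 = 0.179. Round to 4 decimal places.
\rho(1) = 0.1098

For an MA(q) process with theta_0 = 1, the autocovariance is
  gamma(k) = sigma^2 * sum_{i=0..q-k} theta_i * theta_{i+k},
and rho(k) = gamma(k) / gamma(0). Sigma^2 cancels.
  numerator   = (1)*(0.097) + (0.097)*(0.179) = 0.114363.
  denominator = (1)^2 + (0.097)^2 + (0.179)^2 = 1.04145.
  rho(1) = 0.114363 / 1.04145 = 0.1098.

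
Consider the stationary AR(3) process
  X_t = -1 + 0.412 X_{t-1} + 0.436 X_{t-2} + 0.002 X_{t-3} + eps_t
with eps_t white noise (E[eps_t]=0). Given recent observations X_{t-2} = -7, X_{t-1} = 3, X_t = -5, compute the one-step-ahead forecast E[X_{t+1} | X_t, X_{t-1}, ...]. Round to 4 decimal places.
E[X_{t+1} \mid \mathcal F_t] = -1.7660

For an AR(p) model X_t = c + sum_i phi_i X_{t-i} + eps_t, the
one-step-ahead conditional mean is
  E[X_{t+1} | X_t, ...] = c + sum_i phi_i X_{t+1-i}.
Substitute known values:
  E[X_{t+1} | ...] = -1 + (0.412) * (-5) + (0.436) * (3) + (0.002) * (-7)
                   = -1.7660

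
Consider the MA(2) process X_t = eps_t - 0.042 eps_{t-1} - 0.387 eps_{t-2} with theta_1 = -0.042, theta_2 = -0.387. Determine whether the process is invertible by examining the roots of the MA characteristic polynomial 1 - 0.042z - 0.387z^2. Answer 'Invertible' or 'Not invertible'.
\text{Invertible}

The MA(q) characteristic polynomial is P(z) = 1 - 0.042z - 0.387z^2.
Invertibility requires all roots to lie outside the unit circle, i.e. |z| > 1 for every root.
Set 1 + (-0.042) z + (-0.387) z^2 = 0, i.e. a z^2 + b z + c = 0 with a = -0.387, b = -0.042, c = 1.
Discriminant D = b^2 - 4ac = (-0.042)^2 - 4*(-0.387)*1 = 0.001764 - (-1.548) = 1.549764.
D >= 0, so the roots are real: z = (-b +/- sqrt(D)) / (2a) = (0.042 +/- 1.244895) / (-0.774).
  z_1 = (0.042 + 1.244895) / (-0.774) = -1.6627,   |z_1| = 1.6627.
  z_2 = (0.042 - 1.244895) / (-0.774) = 1.5541,   |z_2| = 1.5541.
Moduli of all roots: 1.6627, 1.5541.
All moduli strictly greater than 1? Yes.
Verdict: Invertible.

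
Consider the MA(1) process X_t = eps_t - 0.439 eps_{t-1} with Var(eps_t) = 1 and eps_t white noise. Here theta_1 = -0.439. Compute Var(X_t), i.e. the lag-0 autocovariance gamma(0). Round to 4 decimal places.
\gamma(0) = 1.1927

For an MA(q) process X_t = eps_t + sum_i theta_i eps_{t-i} with
Var(eps_t) = sigma^2, the variance is
  gamma(0) = sigma^2 * (1 + sum_i theta_i^2).
  sum_i theta_i^2 = (-0.439)^2 = 0.192721.
  gamma(0) = 1 * (1 + 0.192721) = 1 * 1.192721 = 1.192721, which rounds to 1.1927.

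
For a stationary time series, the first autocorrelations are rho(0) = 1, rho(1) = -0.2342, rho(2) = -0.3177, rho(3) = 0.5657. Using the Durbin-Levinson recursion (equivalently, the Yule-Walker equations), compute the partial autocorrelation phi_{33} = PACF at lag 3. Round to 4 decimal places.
\phi_{33} = 0.4630

The PACF at lag k is phi_{kk}, the last component of the solution
to the Yule-Walker system G_k phi = r_k where
  (G_k)_{ij} = rho(|i - j|), (r_k)_i = rho(i), i,j = 1..k.
Equivalently, Durbin-Levinson gives phi_{kk} iteratively:
  phi_{11} = rho(1)
  phi_{kk} = [rho(k) - sum_{j=1..k-1} phi_{k-1,j} rho(k-j)]
            / [1 - sum_{j=1..k-1} phi_{k-1,j} rho(j)],
  phi_{k,j} = phi_{k-1,j} - phi_{kk} phi_{k-1,k-j},  j = 1..k-1.
Step k = 1:
  phi_11 = rho(1) = -0.2342.
Step k = 2:
  phi_22 = [rho(2) - phi_11 rho(1)] / [1 - phi_11 rho(1)] = [-0.3177 - (-0.2342)(-0.2342)] / [1 - (-0.2342)(-0.2342)]
         = -0.37254964 / 0.94515036 = -0.39417.
  Update: phi_21 = phi_11 - phi_22 phi_11 = -0.2342 - (-0.39417)(-0.2342) = -0.326515.
Step k = 3:
  phi_33 = [rho(3) - phi_21 rho(2) - phi_22 rho(1)] / [1 - phi_21 rho(1) - phi_22 rho(2)]
    numerator   = 0.5657 - (-0.326515)(-0.3177) - (-0.39417)(-0.2342) = 0.36965178
    denominator = 1 - (-0.326515)(-0.2342) - (-0.39417)(-0.3177) = 0.79830258
  phi_33 = 0.36965178 / 0.79830258 = 0.463.
Therefore phi_{33} = 0.4630.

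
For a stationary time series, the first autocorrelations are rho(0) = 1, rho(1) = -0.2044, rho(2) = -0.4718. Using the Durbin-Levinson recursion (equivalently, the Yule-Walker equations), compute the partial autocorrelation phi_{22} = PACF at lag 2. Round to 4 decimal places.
\phi_{22} = -0.5360

The PACF at lag k is phi_{kk}, the last component of the solution
to the Yule-Walker system G_k phi = r_k where
  (G_k)_{ij} = rho(|i - j|), (r_k)_i = rho(i), i,j = 1..k.
Equivalently, Durbin-Levinson gives phi_{kk} iteratively:
  phi_{11} = rho(1)
  phi_{kk} = [rho(k) - sum_{j=1..k-1} phi_{k-1,j} rho(k-j)]
            / [1 - sum_{j=1..k-1} phi_{k-1,j} rho(j)],
  phi_{k,j} = phi_{k-1,j} - phi_{kk} phi_{k-1,k-j},  j = 1..k-1.
Step k = 1:
  phi_11 = rho(1) = -0.2044.
Step k = 2:
  phi_22 = [rho(2) - phi_11 rho(1)] / [1 - phi_11 rho(1)] = [-0.4718 - (-0.2044)(-0.2044)] / [1 - (-0.2044)(-0.2044)]
         = -0.51357936 / 0.95822064 = -0.536.
Therefore phi_{22} = -0.5360.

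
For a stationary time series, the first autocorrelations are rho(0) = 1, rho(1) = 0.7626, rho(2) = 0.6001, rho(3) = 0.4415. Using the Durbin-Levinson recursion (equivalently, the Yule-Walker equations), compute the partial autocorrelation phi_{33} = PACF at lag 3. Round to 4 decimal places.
\phi_{33} = -0.0710

The PACF at lag k is phi_{kk}, the last component of the solution
to the Yule-Walker system G_k phi = r_k where
  (G_k)_{ij} = rho(|i - j|), (r_k)_i = rho(i), i,j = 1..k.
Equivalently, Durbin-Levinson gives phi_{kk} iteratively:
  phi_{11} = rho(1)
  phi_{kk} = [rho(k) - sum_{j=1..k-1} phi_{k-1,j} rho(k-j)]
            / [1 - sum_{j=1..k-1} phi_{k-1,j} rho(j)],
  phi_{k,j} = phi_{k-1,j} - phi_{kk} phi_{k-1,k-j},  j = 1..k-1.
Step k = 1:
  phi_11 = rho(1) = 0.7626.
Step k = 2:
  phi_22 = [rho(2) - phi_11 rho(1)] / [1 - phi_11 rho(1)] = [0.6001 - (0.7626)(0.7626)] / [1 - (0.7626)(0.7626)]
         = 0.01854124 / 0.41844124 = 0.04431.
  Update: phi_21 = phi_11 - phi_22 phi_11 = 0.7626 - (0.04431)(0.7626) = 0.728809.
Step k = 3:
  phi_33 = [rho(3) - phi_21 rho(2) - phi_22 rho(1)] / [1 - phi_21 rho(1) - phi_22 rho(2)]
    numerator   = 0.4415 - (0.728809)(0.6001) - (0.04431)(0.7626) = -0.02964928
    denominator = 1 - (0.728809)(0.7626) - (0.04431)(0.6001) = 0.41761967
  phi_33 = -0.02964928 / 0.41761967 = -0.071.
Therefore phi_{33} = -0.0710.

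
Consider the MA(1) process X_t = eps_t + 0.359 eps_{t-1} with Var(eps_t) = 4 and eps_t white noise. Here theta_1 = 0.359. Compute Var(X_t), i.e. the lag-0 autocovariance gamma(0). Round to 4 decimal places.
\gamma(0) = 4.5155

For an MA(q) process X_t = eps_t + sum_i theta_i eps_{t-i} with
Var(eps_t) = sigma^2, the variance is
  gamma(0) = sigma^2 * (1 + sum_i theta_i^2).
  sum_i theta_i^2 = (0.359)^2 = 0.128881.
  gamma(0) = 4 * (1 + 0.128881) = 4 * 1.128881 = 4.515524, which rounds to 4.5155.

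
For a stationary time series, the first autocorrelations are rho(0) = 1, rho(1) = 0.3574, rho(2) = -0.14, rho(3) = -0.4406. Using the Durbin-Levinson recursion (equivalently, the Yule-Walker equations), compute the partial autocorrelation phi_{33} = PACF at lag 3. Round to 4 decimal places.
\phi_{33} = -0.3360

The PACF at lag k is phi_{kk}, the last component of the solution
to the Yule-Walker system G_k phi = r_k where
  (G_k)_{ij} = rho(|i - j|), (r_k)_i = rho(i), i,j = 1..k.
Equivalently, Durbin-Levinson gives phi_{kk} iteratively:
  phi_{11} = rho(1)
  phi_{kk} = [rho(k) - sum_{j=1..k-1} phi_{k-1,j} rho(k-j)]
            / [1 - sum_{j=1..k-1} phi_{k-1,j} rho(j)],
  phi_{k,j} = phi_{k-1,j} - phi_{kk} phi_{k-1,k-j},  j = 1..k-1.
Step k = 1:
  phi_11 = rho(1) = 0.3574.
Step k = 2:
  phi_22 = [rho(2) - phi_11 rho(1)] / [1 - phi_11 rho(1)] = [-0.14 - (0.3574)(0.3574)] / [1 - (0.3574)(0.3574)]
         = -0.26773476 / 0.87226524 = -0.306942.
  Update: phi_21 = phi_11 - phi_22 phi_11 = 0.3574 - (-0.306942)(0.3574) = 0.467101.
Step k = 3:
  phi_33 = [rho(3) - phi_21 rho(2) - phi_22 rho(1)] / [1 - phi_21 rho(1) - phi_22 rho(2)]
    numerator   = -0.4406 - (0.467101)(-0.14) - (-0.306942)(0.3574) = -0.26550482
    denominator = 1 - (0.467101)(0.3574) - (-0.306942)(-0.14) = 0.79008622
  phi_33 = -0.26550482 / 0.79008622 = -0.336.
Therefore phi_{33} = -0.3360.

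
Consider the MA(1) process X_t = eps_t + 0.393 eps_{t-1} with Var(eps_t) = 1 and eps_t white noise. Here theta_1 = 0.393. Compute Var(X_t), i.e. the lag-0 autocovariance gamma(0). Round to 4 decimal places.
\gamma(0) = 1.1544

For an MA(q) process X_t = eps_t + sum_i theta_i eps_{t-i} with
Var(eps_t) = sigma^2, the variance is
  gamma(0) = sigma^2 * (1 + sum_i theta_i^2).
  sum_i theta_i^2 = (0.393)^2 = 0.154449.
  gamma(0) = 1 * (1 + 0.154449) = 1 * 1.154449 = 1.154449, which rounds to 1.1544.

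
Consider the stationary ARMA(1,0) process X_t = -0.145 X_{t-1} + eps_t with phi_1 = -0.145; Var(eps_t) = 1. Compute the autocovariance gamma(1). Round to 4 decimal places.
\gamma(1) = -0.1481

Multiply the model equation by X_{t-k} and take expectations. With theta_0 = psi_0 = 1 and psi_j the MA(infinity) weights, this gives
  gamma(k) - sum_i phi_i gamma(k-i) = c_k,
  c_k = sigma^2 * sum_{j=k..q} theta_j psi_{j-k}   (c_k = 0 for k > q),
using gamma(-m) = gamma(m).
Pure AR (q = 0): c_0 = sigma^2 = 1, c_k = 0 for k >= 1.
Equations for k = 0 and k = 1 (AR order 1):
  gamma(0) = phi_1 gamma(1) + c_0
  gamma(1) = phi_1 gamma(0) + c_1
Substituting the second into the first: gamma(0) (1 - phi_1^2) = c_0 + phi_1 c_1, so
  gamma(0) = c_0 / (1 - phi_1^2) = 1 / (1 - (-0.145)^2) = 1 / 0.978975 = 1.021477.
  gamma(1) = phi_1 gamma(0) = (-0.145)(1.021477) = -0.148114.
Therefore gamma(1) = -0.1481 (to 4 decimal places).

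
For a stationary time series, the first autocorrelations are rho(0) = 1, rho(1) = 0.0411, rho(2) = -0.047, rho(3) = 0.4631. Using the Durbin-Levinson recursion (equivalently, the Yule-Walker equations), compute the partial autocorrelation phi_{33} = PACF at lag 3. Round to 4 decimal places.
\phi_{33} = 0.4690

The PACF at lag k is phi_{kk}, the last component of the solution
to the Yule-Walker system G_k phi = r_k where
  (G_k)_{ij} = rho(|i - j|), (r_k)_i = rho(i), i,j = 1..k.
Equivalently, Durbin-Levinson gives phi_{kk} iteratively:
  phi_{11} = rho(1)
  phi_{kk} = [rho(k) - sum_{j=1..k-1} phi_{k-1,j} rho(k-j)]
            / [1 - sum_{j=1..k-1} phi_{k-1,j} rho(j)],
  phi_{k,j} = phi_{k-1,j} - phi_{kk} phi_{k-1,k-j},  j = 1..k-1.
Step k = 1:
  phi_11 = rho(1) = 0.0411.
Step k = 2:
  phi_22 = [rho(2) - phi_11 rho(1)] / [1 - phi_11 rho(1)] = [-0.047 - (0.0411)(0.0411)] / [1 - (0.0411)(0.0411)]
         = -0.04868921 / 0.99831079 = -0.048772.
  Update: phi_21 = phi_11 - phi_22 phi_11 = 0.0411 - (-0.048772)(0.0411) = 0.043105.
Step k = 3:
  phi_33 = [rho(3) - phi_21 rho(2) - phi_22 rho(1)] / [1 - phi_21 rho(1) - phi_22 rho(2)]
    numerator   = 0.4631 - (0.043105)(-0.047) - (-0.048772)(0.0411) = 0.46713042
    denominator = 1 - (0.043105)(0.0411) - (-0.048772)(-0.047) = 0.99593614
  phi_33 = 0.46713042 / 0.99593614 = 0.469.
Therefore phi_{33} = 0.4690.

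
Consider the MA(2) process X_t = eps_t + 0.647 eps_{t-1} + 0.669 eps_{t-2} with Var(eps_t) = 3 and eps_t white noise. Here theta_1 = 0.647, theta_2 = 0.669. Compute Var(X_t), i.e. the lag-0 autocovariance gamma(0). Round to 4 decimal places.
\gamma(0) = 5.5985

For an MA(q) process X_t = eps_t + sum_i theta_i eps_{t-i} with
Var(eps_t) = sigma^2, the variance is
  gamma(0) = sigma^2 * (1 + sum_i theta_i^2).
  sum_i theta_i^2 = (0.647)^2 + (0.669)^2 = 0.418609 + 0.447561 = 0.86617.
  gamma(0) = 3 * (1 + 0.86617) = 3 * 1.86617 = 5.59851, which rounds to 5.5985.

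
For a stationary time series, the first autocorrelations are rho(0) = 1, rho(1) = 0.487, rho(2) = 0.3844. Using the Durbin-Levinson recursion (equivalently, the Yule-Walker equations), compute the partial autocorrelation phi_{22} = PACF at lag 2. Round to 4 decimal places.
\phi_{22} = 0.1930

The PACF at lag k is phi_{kk}, the last component of the solution
to the Yule-Walker system G_k phi = r_k where
  (G_k)_{ij} = rho(|i - j|), (r_k)_i = rho(i), i,j = 1..k.
Equivalently, Durbin-Levinson gives phi_{kk} iteratively:
  phi_{11} = rho(1)
  phi_{kk} = [rho(k) - sum_{j=1..k-1} phi_{k-1,j} rho(k-j)]
            / [1 - sum_{j=1..k-1} phi_{k-1,j} rho(j)],
  phi_{k,j} = phi_{k-1,j} - phi_{kk} phi_{k-1,k-j},  j = 1..k-1.
Step k = 1:
  phi_11 = rho(1) = 0.487.
Step k = 2:
  phi_22 = [rho(2) - phi_11 rho(1)] / [1 - phi_11 rho(1)] = [0.3844 - (0.487)(0.487)] / [1 - (0.487)(0.487)]
         = 0.147231 / 0.762831 = 0.193.
Therefore phi_{22} = 0.1930.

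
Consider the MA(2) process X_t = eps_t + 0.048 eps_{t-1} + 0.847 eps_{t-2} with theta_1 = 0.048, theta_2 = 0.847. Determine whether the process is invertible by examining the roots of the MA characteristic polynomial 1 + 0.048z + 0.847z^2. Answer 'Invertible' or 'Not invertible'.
\text{Invertible}

The MA(q) characteristic polynomial is P(z) = 1 + 0.048z + 0.847z^2.
Invertibility requires all roots to lie outside the unit circle, i.e. |z| > 1 for every root.
Set 1 + (0.048) z + (0.847) z^2 = 0, i.e. a z^2 + b z + c = 0 with a = 0.847, b = 0.048, c = 1.
Discriminant D = b^2 - 4ac = (0.048)^2 - 4*(0.847)*1 = 0.002304 - (3.388) = -3.385696.
D < 0, so the roots are the complex-conjugate pair z = (-b +/- i sqrt(-D)) / (2a) = -0.0283 +/- 1.0862i.
For a conjugate pair |z|^2 = z * conj(z) = (product of roots) = c/a = 1/(0.847) = 1.180638, so |z| = sqrt(1.180638) = 1.0866 for both roots.
Moduli of all roots: 1.0866, 1.0866.
All moduli strictly greater than 1? Yes.
Verdict: Invertible.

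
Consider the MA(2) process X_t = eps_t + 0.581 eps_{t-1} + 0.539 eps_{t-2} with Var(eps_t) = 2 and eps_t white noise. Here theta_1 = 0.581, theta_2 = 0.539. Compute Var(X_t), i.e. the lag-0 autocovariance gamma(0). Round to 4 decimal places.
\gamma(0) = 3.2562

For an MA(q) process X_t = eps_t + sum_i theta_i eps_{t-i} with
Var(eps_t) = sigma^2, the variance is
  gamma(0) = sigma^2 * (1 + sum_i theta_i^2).
  sum_i theta_i^2 = (0.581)^2 + (0.539)^2 = 0.337561 + 0.290521 = 0.628082.
  gamma(0) = 2 * (1 + 0.628082) = 2 * 1.628082 = 3.256164, which rounds to 3.2562.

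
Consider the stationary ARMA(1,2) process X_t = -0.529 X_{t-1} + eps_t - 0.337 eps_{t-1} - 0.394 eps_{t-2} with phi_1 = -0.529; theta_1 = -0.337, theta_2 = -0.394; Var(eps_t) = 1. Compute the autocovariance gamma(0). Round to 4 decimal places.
\gamma(0) = 1.7557

Multiply the model equation by X_{t-k} and take expectations. With theta_0 = psi_0 = 1 and psi_j the MA(infinity) weights, this gives
  gamma(k) - sum_i phi_i gamma(k-i) = c_k,
  c_k = sigma^2 * sum_{j=k..q} theta_j psi_{j-k}   (c_k = 0 for k > q),
using gamma(-m) = gamma(m).
psi-weights needed (psi_j = theta_j + sum_i phi_i psi_{j-i}):
  psi_1 = theta_1 + phi_1 = -0.337 + (-0.529) = -0.866
  psi_2 = theta_2 + phi_1 psi_1 = -0.394 + (-0.529)(-0.866) = 0.064114
Right-hand sides:
  c_0 = sigma^2 (1 + theta_1 psi_1 + theta_2 psi_2) = 1 * (1 + (-0.337)(-0.866) + (-0.394)(0.064114)) = 1 * 1.266581 = 1.266581
  c_1 = sigma^2 (theta_1 + theta_2 psi_1) = 1 * (-0.337 + (-0.394)(-0.866)) = 0.004204
  c_2 = sigma^2 theta_2 = 1 * (-0.394) = -0.394
Equations for k = 0 and k = 1 (AR order 1):
  gamma(0) = phi_1 gamma(1) + c_0
  gamma(1) = phi_1 gamma(0) + c_1
Substituting the second into the first: gamma(0) (1 - phi_1^2) = c_0 + phi_1 c_1, so
  gamma(0) = (c_0 + phi_1 c_1) / (1 - phi_1^2) = (1.266581 + (-0.529)(0.004204)) / (1 - (-0.529)^2) = 1.264357 / 0.720159 = 1.755664.
Therefore gamma(0) = 1.7557 (to 4 decimal places).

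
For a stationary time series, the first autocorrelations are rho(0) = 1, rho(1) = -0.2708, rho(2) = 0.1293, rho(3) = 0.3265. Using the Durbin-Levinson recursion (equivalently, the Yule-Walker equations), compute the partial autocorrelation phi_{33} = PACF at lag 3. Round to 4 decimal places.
\phi_{33} = 0.4070

The PACF at lag k is phi_{kk}, the last component of the solution
to the Yule-Walker system G_k phi = r_k where
  (G_k)_{ij} = rho(|i - j|), (r_k)_i = rho(i), i,j = 1..k.
Equivalently, Durbin-Levinson gives phi_{kk} iteratively:
  phi_{11} = rho(1)
  phi_{kk} = [rho(k) - sum_{j=1..k-1} phi_{k-1,j} rho(k-j)]
            / [1 - sum_{j=1..k-1} phi_{k-1,j} rho(j)],
  phi_{k,j} = phi_{k-1,j} - phi_{kk} phi_{k-1,k-j},  j = 1..k-1.
Step k = 1:
  phi_11 = rho(1) = -0.2708.
Step k = 2:
  phi_22 = [rho(2) - phi_11 rho(1)] / [1 - phi_11 rho(1)] = [0.1293 - (-0.2708)(-0.2708)] / [1 - (-0.2708)(-0.2708)]
         = 0.05596736 / 0.92666736 = 0.060396.
  Update: phi_21 = phi_11 - phi_22 phi_11 = -0.2708 - (0.060396)(-0.2708) = -0.254445.
Step k = 3:
  phi_33 = [rho(3) - phi_21 rho(2) - phi_22 rho(1)] / [1 - phi_21 rho(1) - phi_22 rho(2)]
    numerator   = 0.3265 - (-0.254445)(0.1293) - (0.060396)(-0.2708) = 0.37575504
    denominator = 1 - (-0.254445)(-0.2708) - (0.060396)(0.1293) = 0.92328713
  phi_33 = 0.37575504 / 0.92328713 = 0.407.
Therefore phi_{33} = 0.4070.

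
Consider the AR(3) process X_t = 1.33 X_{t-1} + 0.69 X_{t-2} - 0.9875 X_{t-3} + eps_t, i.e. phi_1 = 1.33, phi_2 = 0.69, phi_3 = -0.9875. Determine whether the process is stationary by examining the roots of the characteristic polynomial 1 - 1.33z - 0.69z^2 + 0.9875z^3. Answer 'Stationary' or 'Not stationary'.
\text{Not stationary}

The AR(p) characteristic polynomial is P(z) = 1 - 1.33z - 0.69z^2 + 0.9875z^3.
Stationarity requires all roots to lie outside the unit circle, i.e. |z| > 1 for every root.
Degree 3: look for a simple real root z0 first, then factor out (1 - z/z0) and solve the remaining quadratic.
Testing z0 = 0.8: P(0.8) = 1 + (-1.33)(0.8) + (-0.69)(0.8)^2 + (0.9875)(0.8)^3
  = 1 + (-1.064) + (-0.4416) + (0.5056) = 0.  So z_0 = 0.8 is a root, |z_0| = 0.8.
Divide out the factor (1 - 1.25 z) = (1 - z/z0) (since 1/z0 = 1.25):
  P(z) = (1 - 1.25 z)(1 + (-0.08) z + (-0.79) z^2)
  [check: z-coef -0.08 - (1.25) = -1.33; z^2-coef -0.79 - (1.25)(-0.08) = -0.69; z^3-coef -(1.25)(-0.79) = 0.9875.]
Remaining roots from the quadratic factor 1 + (-0.08) z + (-0.79) z^2:
  Set 1 + (-0.08) z + (-0.79) z^2 = 0, i.e. a z^2 + b z + c = 0 with a = -0.79, b = -0.08, c = 1.
  Discriminant D = b^2 - 4ac = (-0.08)^2 - 4*(-0.79)*1 = 0.0064 - (-3.16) = 3.1664.
  D >= 0, so the roots are real: z = (-b +/- sqrt(D)) / (2a) = (0.08 +/- 1.779438) / (-1.58).
    z_1 = (0.08 + 1.779438) / (-1.58) = -1.1769,   |z_1| = 1.1769.
    z_2 = (0.08 - 1.779438) / (-1.58) = 1.0756,   |z_2| = 1.0756.
Moduli of all roots: 0.8000, 1.1769, 1.0756.
All moduli strictly greater than 1? No.
Verdict: Not stationary.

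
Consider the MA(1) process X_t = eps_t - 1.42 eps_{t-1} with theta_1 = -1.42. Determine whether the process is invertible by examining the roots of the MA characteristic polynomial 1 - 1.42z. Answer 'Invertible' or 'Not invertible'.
\text{Not invertible}

The MA(q) characteristic polynomial is P(z) = 1 - 1.42z.
Invertibility requires all roots to lie outside the unit circle, i.e. |z| > 1 for every root.
This is linear in z: 1 + (-1.42) z = 0  =>  z = -1/(-1.42) = 0.704225,  |z| = 0.704225.
Moduli of all roots: 0.7042.
All moduli strictly greater than 1? No.
Verdict: Not invertible.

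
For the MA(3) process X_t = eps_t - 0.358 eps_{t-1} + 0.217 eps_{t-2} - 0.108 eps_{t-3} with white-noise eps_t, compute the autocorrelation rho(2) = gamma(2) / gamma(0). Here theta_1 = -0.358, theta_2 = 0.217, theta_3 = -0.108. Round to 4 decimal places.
\rho(2) = 0.2154

For an MA(q) process with theta_0 = 1, the autocovariance is
  gamma(k) = sigma^2 * sum_{i=0..q-k} theta_i * theta_{i+k},
and rho(k) = gamma(k) / gamma(0). Sigma^2 cancels.
  numerator   = (1)*(0.217) + (-0.358)*(-0.108) = 0.255664.
  denominator = (1)^2 + (-0.358)^2 + (0.217)^2 + (-0.108)^2 = 1.186917.
  rho(2) = 0.255664 / 1.186917 = 0.2154.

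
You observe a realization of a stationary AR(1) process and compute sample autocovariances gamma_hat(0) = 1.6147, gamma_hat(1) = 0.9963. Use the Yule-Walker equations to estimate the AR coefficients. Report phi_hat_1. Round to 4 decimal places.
\hat\phi_{1} = 0.6170

The Yule-Walker equations for an AR(p) process read, in matrix form,
  Gamma_p phi = r_p,   with   (Gamma_p)_{ij} = gamma(|i - j|),
                       (r_p)_i = gamma(i),   i,j = 1..p.
Substitute the sample gammas (Toeplitz matrix and right-hand side of size 1):
  Gamma_p = [[1.6147]]
  r_p     = [0.9963]
With p = 1 this is the single equation gamma(0) phi_1 = gamma(1):
  phi_hat_1 = gamma(1) / gamma(0) = 0.9963 / 1.6147 = 0.6170.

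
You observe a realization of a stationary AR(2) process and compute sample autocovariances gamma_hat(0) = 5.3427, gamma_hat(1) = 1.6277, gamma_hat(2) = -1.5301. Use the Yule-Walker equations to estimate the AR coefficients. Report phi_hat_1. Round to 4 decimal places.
\hat\phi_{1} = 0.4320

The Yule-Walker equations for an AR(p) process read, in matrix form,
  Gamma_p phi = r_p,   with   (Gamma_p)_{ij} = gamma(|i - j|),
                       (r_p)_i = gamma(i),   i,j = 1..p.
Substitute the sample gammas (Toeplitz matrix and right-hand side of size 2):
  Gamma_p = [[5.3427, 1.6277], [1.6277, 5.3427]]
  r_p     = [1.6277, -1.5301]
Written out:
  5.3427 phi_1 + 1.6277 phi_2 = 1.6277
  1.6277 phi_1 + 5.3427 phi_2 = -1.5301
Solve by Cramer's rule:
  det = gamma(0)^2 - gamma(1)^2 = (5.3427)^2 - (1.6277)^2 = 28.54444329 - 2.64940729 = 25.895036
  phi_hat_1 = [gamma(1) gamma(0) - gamma(1) gamma(2)] / det = [(1.6277)(5.3427) - (1.6277)(-1.5301)] / 25.895036 = 11.18685656 / 25.895036 = 0.432
  phi_hat_2 = [gamma(0) gamma(2) - gamma(1)^2] / det = [(5.3427)(-1.5301) - (1.6277)^2] / 25.895036 = -10.82427256 / 25.895036 = -0.418
So phi_hat = [0.4320, -0.4180].
Therefore phi_hat_1 = 0.4320.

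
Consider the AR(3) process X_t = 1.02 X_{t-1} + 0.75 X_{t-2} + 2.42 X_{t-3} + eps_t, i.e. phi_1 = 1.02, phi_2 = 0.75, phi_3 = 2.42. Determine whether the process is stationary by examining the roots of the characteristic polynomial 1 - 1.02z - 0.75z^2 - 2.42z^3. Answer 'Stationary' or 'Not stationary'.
\text{Not stationary}

The AR(p) characteristic polynomial is P(z) = 1 - 1.02z - 0.75z^2 - 2.42z^3.
Stationarity requires all roots to lie outside the unit circle, i.e. |z| > 1 for every root.
Degree 3: look for a simple real root z0 first, then factor out (1 - z/z0) and solve the remaining quadratic.
Testing z0 = 0.5: P(0.5) = 1 + (-1.02)(0.5) + (-0.75)(0.5)^2 + (-2.42)(0.5)^3
  = 1 + (-0.51) + (-0.1875) + (-0.3025) = 0.  So z_0 = 0.5 is a root, |z_0| = 0.5.
Divide out the factor (1 - 2 z) = (1 - z/z0) (since 1/z0 = 2):
  P(z) = (1 - 2 z)(1 + (0.98) z + (1.21) z^2)
  [check: z-coef 0.98 - (2) = -1.02; z^2-coef 1.21 - (2)(0.98) = -0.75; z^3-coef -(2)(1.21) = -2.42.]
Remaining roots from the quadratic factor 1 + (0.98) z + (1.21) z^2:
  Set 1 + (0.98) z + (1.21) z^2 = 0, i.e. a z^2 + b z + c = 0 with a = 1.21, b = 0.98, c = 1.
  Discriminant D = b^2 - 4ac = (0.98)^2 - 4*(1.21)*1 = 0.9604 - (4.84) = -3.8796.
  D < 0, so the roots are the complex-conjugate pair z = (-b +/- i sqrt(-D)) / (2a) = -0.405 +/- 0.8139i.
  For a conjugate pair |z|^2 = z * conj(z) = (product of roots) = c/a = 1/(1.21) = 0.826446, so |z| = sqrt(0.826446) = 0.9091 for both roots.
Moduli of all roots: 0.5000, 0.9091, 0.9091.
All moduli strictly greater than 1? No.
Verdict: Not stationary.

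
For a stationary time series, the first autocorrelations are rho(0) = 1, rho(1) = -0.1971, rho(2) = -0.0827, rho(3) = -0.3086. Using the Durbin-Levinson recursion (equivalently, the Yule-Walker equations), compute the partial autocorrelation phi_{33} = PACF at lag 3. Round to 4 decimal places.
\phi_{33} = -0.3721

The PACF at lag k is phi_{kk}, the last component of the solution
to the Yule-Walker system G_k phi = r_k where
  (G_k)_{ij} = rho(|i - j|), (r_k)_i = rho(i), i,j = 1..k.
Equivalently, Durbin-Levinson gives phi_{kk} iteratively:
  phi_{11} = rho(1)
  phi_{kk} = [rho(k) - sum_{j=1..k-1} phi_{k-1,j} rho(k-j)]
            / [1 - sum_{j=1..k-1} phi_{k-1,j} rho(j)],
  phi_{k,j} = phi_{k-1,j} - phi_{kk} phi_{k-1,k-j},  j = 1..k-1.
Step k = 1:
  phi_11 = rho(1) = -0.1971.
Step k = 2:
  phi_22 = [rho(2) - phi_11 rho(1)] / [1 - phi_11 rho(1)] = [-0.0827 - (-0.1971)(-0.1971)] / [1 - (-0.1971)(-0.1971)]
         = -0.12154841 / 0.96115159 = -0.126461.
  Update: phi_21 = phi_11 - phi_22 phi_11 = -0.1971 - (-0.126461)(-0.1971) = -0.222026.
Step k = 3:
  phi_33 = [rho(3) - phi_21 rho(2) - phi_22 rho(1)] / [1 - phi_21 rho(1) - phi_22 rho(2)]
    numerator   = -0.3086 - (-0.222026)(-0.0827) - (-0.126461)(-0.1971) = -0.35188702
    denominator = 1 - (-0.222026)(-0.1971) - (-0.126461)(-0.0827) = 0.94578043
  phi_33 = -0.35188702 / 0.94578043 = -0.3721.
Therefore phi_{33} = -0.3721.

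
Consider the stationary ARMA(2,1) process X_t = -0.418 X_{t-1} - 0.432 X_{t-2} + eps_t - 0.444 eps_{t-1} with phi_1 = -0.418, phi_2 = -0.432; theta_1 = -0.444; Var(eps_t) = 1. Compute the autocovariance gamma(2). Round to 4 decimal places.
\gamma(2) = -0.4771

Multiply the model equation by X_{t-k} and take expectations. With theta_0 = psi_0 = 1 and psi_j the MA(infinity) weights, this gives
  gamma(k) - sum_i phi_i gamma(k-i) = c_k,
  c_k = sigma^2 * sum_{j=k..q} theta_j psi_{j-k}   (c_k = 0 for k > q),
using gamma(-m) = gamma(m).
psi-weights needed (psi_j = theta_j + sum_i phi_i psi_{j-i}):
  psi_1 = theta_1 + phi_1 = -0.444 + (-0.418) = -0.862
Right-hand sides:
  c_0 = sigma^2 (1 + theta_1 psi_1) = 1 * (1 + (-0.444)(-0.862)) = 1 * 1.382728 = 1.382728
  c_1 = sigma^2 theta_1 = 1 * (-0.444) = -0.444
  c_2 = 0
Equations for k = 0, 1, 2 (AR order 2, c_2 = 0):
  (E0) gamma(0) = phi_1 gamma(1) + phi_2 gamma(2) + c_0
  (E1) gamma(1) = phi_1 gamma(0) + phi_2 gamma(1) + c_1
  (E2) gamma(2) = phi_1 gamma(1) + phi_2 gamma(0)
From (E1): gamma(1) = A gamma(0) + B with
  A = phi_1 / (1 - phi_2) = -0.418 / 1.432 = -0.291899,   B = c_1 / (1 - phi_2) = -0.444 / 1.432 = -0.310056.
Insert (E2) into (E0): gamma(0) (1 - phi_2^2) = phi_1 (1 + phi_2) gamma(1) + c_0.
  phi_1 (1 + phi_2) = (-0.418)(0.568) = -0.237424,   1 - phi_2^2 = 0.813376.
Replace gamma(1) by A gamma(0) + B and collect gamma(0):
  gamma(0) [0.813376 - (-0.237424)(-0.291899)] = (-0.237424)(-0.310056) + 1.382728
  gamma(0) * 0.744072 = 1.456343
  gamma(0) = 1.456343 / 0.744072 = 1.95726.
  gamma(1) = A gamma(0) + B = (-0.291899)(1.95726) + (-0.310056) = -0.881379.
  gamma(2) = phi_1 gamma(1) + phi_2 gamma(0) = (-0.418)(-0.881379) + (-0.432)(1.95726) = -0.47712.
Therefore gamma(2) = -0.4771 (to 4 decimal places).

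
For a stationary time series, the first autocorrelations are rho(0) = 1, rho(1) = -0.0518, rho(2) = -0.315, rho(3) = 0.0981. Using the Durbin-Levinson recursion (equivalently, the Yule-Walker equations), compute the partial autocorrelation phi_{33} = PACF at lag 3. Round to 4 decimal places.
\phi_{33} = 0.0671

The PACF at lag k is phi_{kk}, the last component of the solution
to the Yule-Walker system G_k phi = r_k where
  (G_k)_{ij} = rho(|i - j|), (r_k)_i = rho(i), i,j = 1..k.
Equivalently, Durbin-Levinson gives phi_{kk} iteratively:
  phi_{11} = rho(1)
  phi_{kk} = [rho(k) - sum_{j=1..k-1} phi_{k-1,j} rho(k-j)]
            / [1 - sum_{j=1..k-1} phi_{k-1,j} rho(j)],
  phi_{k,j} = phi_{k-1,j} - phi_{kk} phi_{k-1,k-j},  j = 1..k-1.
Step k = 1:
  phi_11 = rho(1) = -0.0518.
Step k = 2:
  phi_22 = [rho(2) - phi_11 rho(1)] / [1 - phi_11 rho(1)] = [-0.315 - (-0.0518)(-0.0518)] / [1 - (-0.0518)(-0.0518)]
         = -0.31768324 / 0.99731676 = -0.318538.
  Update: phi_21 = phi_11 - phi_22 phi_11 = -0.0518 - (-0.318538)(-0.0518) = -0.0683.
Step k = 3:
  phi_33 = [rho(3) - phi_21 rho(2) - phi_22 rho(1)] / [1 - phi_21 rho(1) - phi_22 rho(2)]
    numerator   = 0.0981 - (-0.0683)(-0.315) - (-0.318538)(-0.0518) = 0.06008515
    denominator = 1 - (-0.0683)(-0.0518) - (-0.318538)(-0.315) = 0.89612259
  phi_33 = 0.06008515 / 0.89612259 = 0.0671.
Therefore phi_{33} = 0.0671.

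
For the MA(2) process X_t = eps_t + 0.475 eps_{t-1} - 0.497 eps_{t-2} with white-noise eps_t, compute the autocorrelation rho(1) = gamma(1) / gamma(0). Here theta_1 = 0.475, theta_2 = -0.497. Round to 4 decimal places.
\rho(1) = 0.1622

For an MA(q) process with theta_0 = 1, the autocovariance is
  gamma(k) = sigma^2 * sum_{i=0..q-k} theta_i * theta_{i+k},
and rho(k) = gamma(k) / gamma(0). Sigma^2 cancels.
  numerator   = (1)*(0.475) + (0.475)*(-0.497) = 0.238925.
  denominator = (1)^2 + (0.475)^2 + (-0.497)^2 = 1.472634.
  rho(1) = 0.238925 / 1.472634 = 0.1622.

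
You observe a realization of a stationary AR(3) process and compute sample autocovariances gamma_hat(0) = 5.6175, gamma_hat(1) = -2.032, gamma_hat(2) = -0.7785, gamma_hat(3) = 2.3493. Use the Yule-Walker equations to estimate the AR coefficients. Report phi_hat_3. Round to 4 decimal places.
\hat\phi_{3} = 0.3060

The Yule-Walker equations for an AR(p) process read, in matrix form,
  Gamma_p phi = r_p,   with   (Gamma_p)_{ij} = gamma(|i - j|),
                       (r_p)_i = gamma(i),   i,j = 1..p.
Substitute the sample gammas (Toeplitz matrix and right-hand side of size 3):
  Gamma_p = [[5.6175, -2.032, -0.7785], [-2.032, 5.6175, -2.032], [-0.7785, -2.032, 5.6175]]
  r_p     = [-2.032, -0.7785, 2.3493]
Written out (R1..R3):
  (R1) 5.6175 phi_1 - 2.032 phi_2 - 0.7785 phi_3 = -2.032
  (R2) -2.032 phi_1 + 5.6175 phi_2 - 2.032 phi_3 = -0.7785
  (R3) -0.7785 phi_1 - 2.032 phi_2 + 5.6175 phi_3 = 2.3493
Gaussian elimination:
  R2 <- R2 - (-2.032/5.6175) R1 = R2 - (-0.361727) R1:  4.882471 phi_2 - 2.313604 phi_3 = -1.513529
  R3 <- R3 - (-0.7785/5.6175) R1 = R3 - (-0.138585) R1:  -2.313604 phi_2 + 5.509612 phi_3 = 2.067696
  R3 <- R3 - (-2.313604/4.882471) R2 = R3 - (-0.473859) R2:  4.413289 phi_3 = 1.350496
Back-substitution:
  phi_hat_3 = 1.350496 / 4.413289 = 0.306007
  phi_hat_2 = (-1.513529 - (-2.313604)(0.306007)) / 4.882471 = -0.164988
  phi_hat_1 = (-2.032 - (-2.032)(-0.164988) - (-0.7785)(0.306007)) / 5.6175 = -0.379
So phi_hat = [-0.3790, -0.1650, 0.3060].
Therefore phi_hat_3 = 0.3060.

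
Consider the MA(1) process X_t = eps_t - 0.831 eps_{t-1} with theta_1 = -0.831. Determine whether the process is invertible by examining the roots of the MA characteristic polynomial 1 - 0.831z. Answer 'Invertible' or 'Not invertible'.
\text{Invertible}

The MA(q) characteristic polynomial is P(z) = 1 - 0.831z.
Invertibility requires all roots to lie outside the unit circle, i.e. |z| > 1 for every root.
This is linear in z: 1 + (-0.831) z = 0  =>  z = -1/(-0.831) = 1.203369,  |z| = 1.203369.
Moduli of all roots: 1.2034.
All moduli strictly greater than 1? Yes.
Verdict: Invertible.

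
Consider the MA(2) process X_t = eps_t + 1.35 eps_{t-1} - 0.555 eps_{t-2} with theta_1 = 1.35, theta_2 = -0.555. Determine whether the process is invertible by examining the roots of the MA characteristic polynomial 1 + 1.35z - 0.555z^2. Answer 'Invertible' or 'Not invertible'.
\text{Not invertible}

The MA(q) characteristic polynomial is P(z) = 1 + 1.35z - 0.555z^2.
Invertibility requires all roots to lie outside the unit circle, i.e. |z| > 1 for every root.
Set 1 + (1.35) z + (-0.555) z^2 = 0, i.e. a z^2 + b z + c = 0 with a = -0.555, b = 1.35, c = 1.
Discriminant D = b^2 - 4ac = (1.35)^2 - 4*(-0.555)*1 = 1.8225 - (-2.22) = 4.0425.
D >= 0, so the roots are real: z = (-b +/- sqrt(D)) / (2a) = (-1.35 +/- 2.010597) / (-1.11).
  z_1 = (-1.35 + 2.010597) / (-1.11) = -0.5951,   |z_1| = 0.5951.
  z_2 = (-1.35 - 2.010597) / (-1.11) = 3.0276,   |z_2| = 3.0276.
Moduli of all roots: 0.5951, 3.0276.
All moduli strictly greater than 1? No.
Verdict: Not invertible.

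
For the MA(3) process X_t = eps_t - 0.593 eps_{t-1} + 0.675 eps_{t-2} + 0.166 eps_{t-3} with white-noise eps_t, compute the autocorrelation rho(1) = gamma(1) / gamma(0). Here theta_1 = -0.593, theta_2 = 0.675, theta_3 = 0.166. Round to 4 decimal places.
\rho(1) = -0.4803

For an MA(q) process with theta_0 = 1, the autocovariance is
  gamma(k) = sigma^2 * sum_{i=0..q-k} theta_i * theta_{i+k},
and rho(k) = gamma(k) / gamma(0). Sigma^2 cancels.
  numerator   = (1)*(-0.593) + (-0.593)*(0.675) + (0.675)*(0.166) = -0.881225.
  denominator = (1)^2 + (-0.593)^2 + (0.675)^2 + (0.166)^2 = 1.83483.
  rho(1) = -0.881225 / 1.83483 = -0.4803.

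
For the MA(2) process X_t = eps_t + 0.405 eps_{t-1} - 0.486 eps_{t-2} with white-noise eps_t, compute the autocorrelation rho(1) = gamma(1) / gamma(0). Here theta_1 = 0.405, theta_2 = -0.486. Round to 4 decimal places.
\rho(1) = 0.1487

For an MA(q) process with theta_0 = 1, the autocovariance is
  gamma(k) = sigma^2 * sum_{i=0..q-k} theta_i * theta_{i+k},
and rho(k) = gamma(k) / gamma(0). Sigma^2 cancels.
  numerator   = (1)*(0.405) + (0.405)*(-0.486) = 0.20817.
  denominator = (1)^2 + (0.405)^2 + (-0.486)^2 = 1.400221.
  rho(1) = 0.20817 / 1.400221 = 0.1487.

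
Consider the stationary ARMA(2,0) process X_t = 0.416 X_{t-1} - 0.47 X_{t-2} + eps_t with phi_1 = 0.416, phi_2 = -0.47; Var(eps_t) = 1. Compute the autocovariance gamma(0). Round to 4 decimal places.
\gamma(0) = 1.3953

Multiply the model equation by X_{t-k} and take expectations. With theta_0 = psi_0 = 1 and psi_j the MA(infinity) weights, this gives
  gamma(k) - sum_i phi_i gamma(k-i) = c_k,
  c_k = sigma^2 * sum_{j=k..q} theta_j psi_{j-k}   (c_k = 0 for k > q),
using gamma(-m) = gamma(m).
Pure AR (q = 0): c_0 = sigma^2 = 1, c_k = 0 for k >= 1.
Equations for k = 0, 1, 2 (AR order 2, c_2 = 0):
  (E0) gamma(0) = phi_1 gamma(1) + phi_2 gamma(2) + c_0
  (E1) gamma(1) = phi_1 gamma(0) + phi_2 gamma(1) + c_1
  (E2) gamma(2) = phi_1 gamma(1) + phi_2 gamma(0)
From (E1): gamma(1) = A gamma(0) + B with
  A = phi_1 / (1 - phi_2) = 0.416 / 1.47 = 0.282993,   B = c_1 / (1 - phi_2) = 0 / 1.47 = 0.
Insert (E2) into (E0): gamma(0) (1 - phi_2^2) = phi_1 (1 + phi_2) gamma(1) + c_0.
  phi_1 (1 + phi_2) = (0.416)(0.53) = 0.22048,   1 - phi_2^2 = 0.7791.
Replace gamma(1) by A gamma(0) + B and collect gamma(0):
  gamma(0) [0.7791 - (0.22048)(0.282993)] = c_0 = 1
  gamma(0) * 0.716706 = 1
  gamma(0) = 1 / 0.716706 = 1.395273.
Therefore gamma(0) = 1.3953 (to 4 decimal places).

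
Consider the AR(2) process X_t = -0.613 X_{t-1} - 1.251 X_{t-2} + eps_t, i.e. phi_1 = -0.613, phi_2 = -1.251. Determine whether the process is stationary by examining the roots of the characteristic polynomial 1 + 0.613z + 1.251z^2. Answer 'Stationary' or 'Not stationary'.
\text{Not stationary}

The AR(p) characteristic polynomial is P(z) = 1 + 0.613z + 1.251z^2.
Stationarity requires all roots to lie outside the unit circle, i.e. |z| > 1 for every root.
Set 1 + (0.613) z + (1.251) z^2 = 0, i.e. a z^2 + b z + c = 0 with a = 1.251, b = 0.613, c = 1.
Discriminant D = b^2 - 4ac = (0.613)^2 - 4*(1.251)*1 = 0.375769 - (5.004) = -4.628231.
D < 0, so the roots are the complex-conjugate pair z = (-b +/- i sqrt(-D)) / (2a) = -0.245 +/- 0.8598i.
For a conjugate pair |z|^2 = z * conj(z) = (product of roots) = c/a = 1/(1.251) = 0.799361, so |z| = sqrt(0.799361) = 0.8941 for both roots.
Moduli of all roots: 0.8941, 0.8941.
All moduli strictly greater than 1? No.
Verdict: Not stationary.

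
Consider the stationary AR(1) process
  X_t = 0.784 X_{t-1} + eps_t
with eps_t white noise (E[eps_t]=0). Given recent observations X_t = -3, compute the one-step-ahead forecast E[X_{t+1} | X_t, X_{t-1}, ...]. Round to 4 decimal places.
E[X_{t+1} \mid \mathcal F_t] = -2.3520

For an AR(p) model X_t = c + sum_i phi_i X_{t-i} + eps_t, the
one-step-ahead conditional mean is
  E[X_{t+1} | X_t, ...] = c + sum_i phi_i X_{t+1-i}.
Substitute known values:
  E[X_{t+1} | ...] = (0.784) * (-3)
                   = -2.3520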